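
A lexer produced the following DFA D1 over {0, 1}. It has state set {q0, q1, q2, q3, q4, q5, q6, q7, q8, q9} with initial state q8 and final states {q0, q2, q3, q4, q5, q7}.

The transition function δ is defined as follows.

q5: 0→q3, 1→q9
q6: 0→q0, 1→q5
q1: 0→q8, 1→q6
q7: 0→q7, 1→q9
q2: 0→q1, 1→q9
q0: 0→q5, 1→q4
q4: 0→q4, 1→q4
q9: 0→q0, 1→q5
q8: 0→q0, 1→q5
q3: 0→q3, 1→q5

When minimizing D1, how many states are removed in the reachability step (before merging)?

Starting at q8 and following transitions, the reachable set is {q0, q3, q4, q5, q8, q9}. That leaves q1, q2, q6, q7 unreachable — 4 in total.

4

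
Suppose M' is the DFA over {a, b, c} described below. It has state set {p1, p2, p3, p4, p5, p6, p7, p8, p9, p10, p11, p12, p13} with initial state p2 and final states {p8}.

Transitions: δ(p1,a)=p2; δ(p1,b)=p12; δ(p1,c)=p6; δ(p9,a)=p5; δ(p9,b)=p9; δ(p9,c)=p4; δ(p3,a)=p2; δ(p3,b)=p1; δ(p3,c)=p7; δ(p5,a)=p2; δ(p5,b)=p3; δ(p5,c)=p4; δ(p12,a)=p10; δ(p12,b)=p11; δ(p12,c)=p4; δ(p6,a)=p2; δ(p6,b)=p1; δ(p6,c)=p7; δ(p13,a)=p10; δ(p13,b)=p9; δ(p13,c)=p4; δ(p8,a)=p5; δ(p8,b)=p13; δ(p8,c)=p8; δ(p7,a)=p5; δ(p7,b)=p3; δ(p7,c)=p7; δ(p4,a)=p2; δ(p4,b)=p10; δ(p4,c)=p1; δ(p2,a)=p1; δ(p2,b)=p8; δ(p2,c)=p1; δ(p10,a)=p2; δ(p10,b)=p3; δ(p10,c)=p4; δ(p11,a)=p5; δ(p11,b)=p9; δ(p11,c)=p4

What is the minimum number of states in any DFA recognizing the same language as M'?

All states are reachable from the start state.
Initial partition by acceptance: {p8} | {p1,p2,p3,p4,p5,p6,p7,p9,p10,p11,p12,p13}.
Split {p1,p2,p3,p4,p5,p6,p7,p9,p10,p11,p12,p13} by δ(·,b) → {p1,p3,p4,p5,p6,p7,p9,p10,p11,p12,p13} and {p2}.
Refine {p1,p3,p4,p5,p6,p7,p9,p10,p11,p12,p13} on symbol a: members go to different blocks, giving {p1,p3,p4,p5,p6,p10} and {p7,p9,p11,p12,p13}.
Split {p1,p3,p4,p5,p6,p10} by δ(·,b) → {p3,p4,p5,p6,p10} and {p1}.
Split {p3,p4,p5,p6,p10} by δ(·,b) → {p4,p5,p10} and {p3,p6}.
On input b, block {p4,p5,p10} splits into {p5,p10} and {p4}.
Refine {p7,p9,p11,p12,p13} on symbol b: members go to different blocks, giving {p9,p11,p12,p13} and {p7}.
No further refinement is possible. Final partition (8 blocks): {p8} | {p5,p10} | {p2} | {p9,p11,p12,p13} | {p1} | {p3,p6} | {p4} | {p7}.

8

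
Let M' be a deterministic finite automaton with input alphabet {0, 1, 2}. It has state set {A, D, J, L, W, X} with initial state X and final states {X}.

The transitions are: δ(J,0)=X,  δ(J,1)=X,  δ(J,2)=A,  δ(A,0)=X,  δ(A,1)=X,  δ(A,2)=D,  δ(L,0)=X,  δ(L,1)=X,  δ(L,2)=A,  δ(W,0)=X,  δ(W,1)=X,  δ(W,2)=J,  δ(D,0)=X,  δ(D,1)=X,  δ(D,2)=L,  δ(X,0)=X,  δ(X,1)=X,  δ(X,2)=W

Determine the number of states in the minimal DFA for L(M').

2

Initial partition by acceptance: {X} | {A,D,J,L,W}.
Stable partition: {X} | {A,D,J,L,W} — 2 equivalence classes.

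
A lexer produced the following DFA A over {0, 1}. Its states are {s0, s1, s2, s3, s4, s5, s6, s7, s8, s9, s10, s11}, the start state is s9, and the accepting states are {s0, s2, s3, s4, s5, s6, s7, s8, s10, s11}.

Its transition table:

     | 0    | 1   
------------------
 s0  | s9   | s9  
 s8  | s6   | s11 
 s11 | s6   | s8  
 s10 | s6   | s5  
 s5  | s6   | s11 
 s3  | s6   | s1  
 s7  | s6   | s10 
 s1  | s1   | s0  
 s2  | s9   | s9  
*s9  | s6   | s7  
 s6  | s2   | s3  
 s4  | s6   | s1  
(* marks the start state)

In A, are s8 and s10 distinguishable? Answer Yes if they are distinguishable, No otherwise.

Reachable states from the start: {s0,s1,s2,s3,s5,s6,s7,s8,s9,s10,s11}. Unreachable: {s4} — drop them.
Start with accepting vs non-accepting: {s0,s2,s3,s5,s6,s7,s8,s10,s11} | {s1,s9}.
Split {s0,s2,s3,s5,s6,s7,s8,s10,s11} by δ(·,0) → {s3,s5,s6,s7,s8,s10,s11} and {s0,s2}.
On input 0, block {s3,s5,s6,s7,s8,s10,s11} splits into {s3,s5,s7,s8,s10,s11} and {s6}.
Refine {s3,s5,s7,s8,s10,s11} on symbol 1: members go to different blocks, giving {s5,s7,s8,s10,s11} and {s3}.
Split {s1,s9} by δ(·,0) → {s1} and {s9}.
No further refinement is possible. Final partition (6 blocks): {s5,s7,s8,s10,s11} | {s1} | {s0,s2} | {s6} | {s3} | {s9}.
s8 and s10 lie in the same block of the stable partition, so they are equivalent — no string distinguishes them.

No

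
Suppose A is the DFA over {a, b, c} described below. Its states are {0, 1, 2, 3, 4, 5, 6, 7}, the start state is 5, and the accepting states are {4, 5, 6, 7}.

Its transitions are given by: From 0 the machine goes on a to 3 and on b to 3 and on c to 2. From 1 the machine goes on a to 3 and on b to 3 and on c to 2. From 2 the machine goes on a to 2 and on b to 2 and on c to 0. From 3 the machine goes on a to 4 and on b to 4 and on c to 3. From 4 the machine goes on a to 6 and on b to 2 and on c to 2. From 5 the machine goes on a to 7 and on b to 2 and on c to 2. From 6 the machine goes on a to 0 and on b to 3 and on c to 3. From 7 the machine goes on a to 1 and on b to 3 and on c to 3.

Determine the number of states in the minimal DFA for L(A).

Every state is reachable, so we keep all 8.
Start with accepting vs non-accepting: {4,5,6,7} | {0,1,2,3}.
On input a, block {4,5,6,7} splits into {4,5} and {6,7}.
Refine {0,1,2,3} on symbol a: members go to different blocks, giving {0,1,2} and {3}.
On input a, block {0,1,2} splits into {0,1} and {2}.
The partition is now stable with 5 blocks: {4,5} | {0,1} | {6,7} | {3} | {2}.

5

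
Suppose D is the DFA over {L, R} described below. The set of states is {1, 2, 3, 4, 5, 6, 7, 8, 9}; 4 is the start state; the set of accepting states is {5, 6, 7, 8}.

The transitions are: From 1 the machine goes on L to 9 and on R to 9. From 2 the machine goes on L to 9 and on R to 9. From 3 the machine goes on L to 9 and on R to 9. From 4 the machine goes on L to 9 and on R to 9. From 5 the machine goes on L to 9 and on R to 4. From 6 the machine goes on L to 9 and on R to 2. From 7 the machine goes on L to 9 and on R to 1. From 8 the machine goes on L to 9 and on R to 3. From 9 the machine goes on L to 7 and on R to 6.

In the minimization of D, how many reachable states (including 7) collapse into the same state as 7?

2

States {3,5,8} cannot be reached from the start state, so discard them.
P0 = {6,7} | {1,2,4,9}.
Refine {1,2,4,9} on symbol L: members go to different blocks, giving {1,2,4} and {9}.
No further refinement is possible. Final partition (3 blocks): {6,7} | {1,2,4} | {9}.
The equivalence class containing 7 is {6,7}, of size 2.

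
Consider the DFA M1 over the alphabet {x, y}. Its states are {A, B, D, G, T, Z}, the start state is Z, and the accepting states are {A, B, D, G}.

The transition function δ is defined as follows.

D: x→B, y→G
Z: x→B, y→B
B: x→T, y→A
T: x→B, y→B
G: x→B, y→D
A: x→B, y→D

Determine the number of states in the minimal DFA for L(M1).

Start with accepting vs non-accepting: {A,B,D,G} | {T,Z}.
Split {A,B,D,G} by δ(·,x) → {A,D,G} and {B}.
No further refinement is possible. Final partition (3 blocks): {A,D,G} | {T,Z} | {B}.

3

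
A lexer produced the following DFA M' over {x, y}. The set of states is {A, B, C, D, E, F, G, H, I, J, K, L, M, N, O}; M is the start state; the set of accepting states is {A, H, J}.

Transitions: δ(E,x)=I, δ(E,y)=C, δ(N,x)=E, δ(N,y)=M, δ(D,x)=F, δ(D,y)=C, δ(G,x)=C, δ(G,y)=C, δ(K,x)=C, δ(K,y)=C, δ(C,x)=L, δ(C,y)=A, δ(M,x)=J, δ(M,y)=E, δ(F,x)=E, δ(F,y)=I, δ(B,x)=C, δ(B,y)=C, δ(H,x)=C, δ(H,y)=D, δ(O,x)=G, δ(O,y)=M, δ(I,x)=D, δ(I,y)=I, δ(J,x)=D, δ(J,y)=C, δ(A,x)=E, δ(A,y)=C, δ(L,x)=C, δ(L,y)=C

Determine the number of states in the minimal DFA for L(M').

States {B,G,H,K,N,O} cannot be reached from the start state, so discard them.
P0 = {A,J} | {C,D,E,F,I,L,M}.
On input x, block {C,D,E,F,I,L,M} splits into {C,D,E,F,I,L} and {M}.
On input y, block {C,D,E,F,I,L} splits into {D,E,F,I,L} and {C}.
On input x, block {D,E,F,I,L} splits into {D,E,F,I} and {L}.
On input y, block {D,E,F,I} splits into {D,E} and {F,I}.
No further refinement is possible. Final partition (6 blocks): {A,J} | {D,E} | {M} | {C} | {L} | {F,I}.

6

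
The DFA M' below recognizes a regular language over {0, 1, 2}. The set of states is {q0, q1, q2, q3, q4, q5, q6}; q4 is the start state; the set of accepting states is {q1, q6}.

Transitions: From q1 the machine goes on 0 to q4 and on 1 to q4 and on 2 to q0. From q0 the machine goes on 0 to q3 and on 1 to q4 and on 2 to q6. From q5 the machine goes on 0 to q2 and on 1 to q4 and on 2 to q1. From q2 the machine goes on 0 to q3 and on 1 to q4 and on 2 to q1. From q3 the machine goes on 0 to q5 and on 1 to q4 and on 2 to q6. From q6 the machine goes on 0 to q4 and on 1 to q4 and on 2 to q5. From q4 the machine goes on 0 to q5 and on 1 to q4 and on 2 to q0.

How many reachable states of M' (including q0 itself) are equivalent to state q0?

P0 = {q1,q6} | {q0,q2,q3,q4,q5}.
Split {q0,q2,q3,q4,q5} by δ(·,2) → {q0,q2,q3,q5} and {q4}.
No further refinement is possible. Final partition (3 blocks): {q1,q6} | {q0,q2,q3,q5} | {q4}.
State q0 belongs to the block {q0,q2,q3,q5}, which has 4 states.

4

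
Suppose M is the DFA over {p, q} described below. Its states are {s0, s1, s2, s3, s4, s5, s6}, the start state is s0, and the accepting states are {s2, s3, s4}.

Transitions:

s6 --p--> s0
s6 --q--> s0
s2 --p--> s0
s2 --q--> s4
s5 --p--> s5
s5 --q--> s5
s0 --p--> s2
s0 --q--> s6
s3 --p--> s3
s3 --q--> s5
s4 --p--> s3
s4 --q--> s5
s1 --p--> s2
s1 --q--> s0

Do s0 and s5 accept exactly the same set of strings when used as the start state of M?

No

Reachable states from the start: {s0,s2,s3,s4,s5,s6}. Unreachable: {s1} — drop them.
Initial partition by acceptance: {s2,s3,s4} | {s0,s5,s6}.
On input p, block {s2,s3,s4} splits into {s3,s4} and {s2}.
Split {s0,s5,s6} by δ(·,p) → {s5,s6} and {s0}.
Split {s5,s6} by δ(·,p) → {s5} and {s6}.
No further refinement is possible. Final partition (5 blocks): {s3,s4} | {s5} | {s2} | {s0} | {s6}.
s0 and s5 end up in different blocks, so they are distinguishable. For instance, the string 'p' is accepted from only s0.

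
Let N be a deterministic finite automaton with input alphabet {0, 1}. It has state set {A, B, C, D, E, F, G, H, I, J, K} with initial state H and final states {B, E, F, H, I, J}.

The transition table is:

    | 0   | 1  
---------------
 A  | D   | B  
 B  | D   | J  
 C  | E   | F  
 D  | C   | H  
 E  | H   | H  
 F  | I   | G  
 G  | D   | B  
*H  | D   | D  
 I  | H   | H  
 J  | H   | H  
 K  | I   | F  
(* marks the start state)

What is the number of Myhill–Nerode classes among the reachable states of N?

First remove the unreachable states {A,K}; 9 states remain.
P0 = {B,E,F,H,I,J} | {C,D,G}.
Split {B,E,F,H,I,J} by δ(·,0) → {E,F,I,J} and {B,H}.
On input 0, block {E,F,I,J} splits into {E,I,J} and {F}.
Refine {C,D,G} on symbol 0: members go to different blocks, giving {D,G} and {C}.
On input 0, block {D,G} splits into {D} and {G}.
On input 1, block {B,H} splits into {B} and {H}.
No further refinement is possible. Final partition (7 blocks): {E,I,J} | {D} | {B} | {F} | {C} | {G} | {H}.

7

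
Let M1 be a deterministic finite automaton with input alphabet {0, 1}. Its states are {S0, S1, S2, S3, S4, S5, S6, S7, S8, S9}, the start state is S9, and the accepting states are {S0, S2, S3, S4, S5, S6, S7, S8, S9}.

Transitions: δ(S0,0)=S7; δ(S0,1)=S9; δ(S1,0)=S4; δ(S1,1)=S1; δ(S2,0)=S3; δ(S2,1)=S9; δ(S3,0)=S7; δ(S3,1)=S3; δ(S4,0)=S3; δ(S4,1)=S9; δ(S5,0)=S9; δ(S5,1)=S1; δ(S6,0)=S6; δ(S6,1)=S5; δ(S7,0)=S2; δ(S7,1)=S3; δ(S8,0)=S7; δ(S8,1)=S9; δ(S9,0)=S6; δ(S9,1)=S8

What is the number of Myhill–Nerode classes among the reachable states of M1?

Reachable states from the start: {S1,S2,S3,S4,S5,S6,S7,S8,S9}. Unreachable: {S0} — drop them.
Start with accepting vs non-accepting: {S2,S3,S4,S5,S6,S7,S8,S9} | {S1}.
Split {S2,S3,S4,S5,S6,S7,S8,S9} by δ(·,1) → {S2,S3,S4,S6,S7,S8,S9} and {S5}.
Split {S2,S3,S4,S6,S7,S8,S9} by δ(·,1) → {S2,S3,S4,S7,S8,S9} and {S6}.
On input 0, block {S2,S3,S4,S7,S8,S9} splits into {S2,S3,S4,S7,S8} and {S9}.
Refine {S2,S3,S4,S7,S8} on symbol 1: members go to different blocks, giving {S2,S4,S8} and {S3,S7}.
Split {S3,S7} by δ(·,0) → {S3} and {S7}.
Split {S2,S4,S8} by δ(·,0) → {S2,S4} and {S8}.
The partition is now stable with 8 blocks: {S2,S4} | {S1} | {S5} | {S6} | {S9} | {S3} | {S7} | {S8}.

8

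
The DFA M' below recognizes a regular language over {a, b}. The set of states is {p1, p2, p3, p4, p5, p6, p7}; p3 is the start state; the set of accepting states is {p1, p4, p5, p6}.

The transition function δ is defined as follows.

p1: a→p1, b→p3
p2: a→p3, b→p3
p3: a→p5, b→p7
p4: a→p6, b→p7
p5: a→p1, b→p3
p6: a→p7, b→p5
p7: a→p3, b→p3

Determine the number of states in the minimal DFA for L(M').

First remove the unreachable states {p2,p4,p6}; 4 states remain.
P0 = {p1,p5} | {p3,p7}.
Refine {p3,p7} on symbol a: members go to different blocks, giving {p3} and {p7}.
Stable partition: {p1,p5} | {p3} | {p7} — 3 equivalence classes.

3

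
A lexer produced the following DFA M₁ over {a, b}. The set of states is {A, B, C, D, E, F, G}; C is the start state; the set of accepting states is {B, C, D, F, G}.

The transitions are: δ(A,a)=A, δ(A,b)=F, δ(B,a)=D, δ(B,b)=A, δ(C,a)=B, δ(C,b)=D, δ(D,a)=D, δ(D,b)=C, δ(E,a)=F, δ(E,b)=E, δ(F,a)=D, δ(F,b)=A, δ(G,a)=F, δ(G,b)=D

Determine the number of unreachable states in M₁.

No path from C leads to E, G; the other 5 states are all reachable.

2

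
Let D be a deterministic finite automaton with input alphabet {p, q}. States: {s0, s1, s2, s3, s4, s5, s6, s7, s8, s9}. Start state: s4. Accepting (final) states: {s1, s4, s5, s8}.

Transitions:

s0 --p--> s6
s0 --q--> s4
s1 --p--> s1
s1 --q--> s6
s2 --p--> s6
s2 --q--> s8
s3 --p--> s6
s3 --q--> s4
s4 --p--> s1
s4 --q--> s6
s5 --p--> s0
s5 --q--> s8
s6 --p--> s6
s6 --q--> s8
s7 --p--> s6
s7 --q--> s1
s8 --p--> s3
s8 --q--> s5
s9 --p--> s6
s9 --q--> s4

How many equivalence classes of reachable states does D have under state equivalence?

4

States {s2,s7,s9} cannot be reached from the start state, so discard them.
Initial partition by acceptance: {s1,s4,s5,s8} | {s0,s3,s6}.
Refine {s1,s4,s5,s8} on symbol p: members go to different blocks, giving {s1,s4} and {s5,s8}.
On input q, block {s0,s3,s6} splits into {s0,s3} and {s6}.
No further refinement is possible. Final partition (4 blocks): {s1,s4} | {s0,s3} | {s5,s8} | {s6}.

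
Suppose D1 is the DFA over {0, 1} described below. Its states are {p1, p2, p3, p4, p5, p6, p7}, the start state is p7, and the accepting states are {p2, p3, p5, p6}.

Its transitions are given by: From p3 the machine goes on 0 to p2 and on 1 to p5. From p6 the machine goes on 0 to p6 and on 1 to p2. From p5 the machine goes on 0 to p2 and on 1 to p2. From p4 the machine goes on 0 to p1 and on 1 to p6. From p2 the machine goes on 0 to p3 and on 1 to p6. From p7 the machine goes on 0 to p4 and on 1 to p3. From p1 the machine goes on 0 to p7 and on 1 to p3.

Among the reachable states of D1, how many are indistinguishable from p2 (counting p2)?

Every state is reachable, so we keep all 7.
P0 = {p2,p3,p5,p6} | {p1,p4,p7}.
No further refinement is possible. Final partition (2 blocks): {p2,p3,p5,p6} | {p1,p4,p7}.
State p2 belongs to the block {p2,p3,p5,p6}, which has 4 states.

4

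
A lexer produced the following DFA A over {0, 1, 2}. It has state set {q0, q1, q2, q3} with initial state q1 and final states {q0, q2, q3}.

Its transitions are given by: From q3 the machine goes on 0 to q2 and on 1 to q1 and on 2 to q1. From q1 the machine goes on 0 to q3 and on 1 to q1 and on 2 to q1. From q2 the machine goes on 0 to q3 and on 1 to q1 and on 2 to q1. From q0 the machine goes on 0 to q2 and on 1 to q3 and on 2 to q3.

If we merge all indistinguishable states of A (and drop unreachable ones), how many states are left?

2

First remove the unreachable states {q0}; 3 states remain.
Start with accepting vs non-accepting: {q2,q3} | {q1}.
The partition is now stable with 2 blocks: {q2,q3} | {q1}.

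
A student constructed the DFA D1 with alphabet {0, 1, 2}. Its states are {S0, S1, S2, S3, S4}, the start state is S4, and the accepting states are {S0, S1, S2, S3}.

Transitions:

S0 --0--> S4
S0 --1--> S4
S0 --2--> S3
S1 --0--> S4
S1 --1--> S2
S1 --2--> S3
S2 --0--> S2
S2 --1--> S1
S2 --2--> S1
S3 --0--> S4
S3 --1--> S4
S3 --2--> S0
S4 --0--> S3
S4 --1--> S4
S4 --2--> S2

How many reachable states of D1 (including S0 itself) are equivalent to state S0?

Start with accepting vs non-accepting: {S0,S1,S2,S3} | {S4}.
Refine {S0,S1,S2,S3} on symbol 0: members go to different blocks, giving {S0,S1,S3} and {S2}.
Refine {S0,S1,S3} on symbol 1: members go to different blocks, giving {S0,S3} and {S1}.
No further refinement is possible. Final partition (4 blocks): {S0,S3} | {S4} | {S2} | {S1}.
The equivalence class containing S0 is {S0,S3}, of size 2.

2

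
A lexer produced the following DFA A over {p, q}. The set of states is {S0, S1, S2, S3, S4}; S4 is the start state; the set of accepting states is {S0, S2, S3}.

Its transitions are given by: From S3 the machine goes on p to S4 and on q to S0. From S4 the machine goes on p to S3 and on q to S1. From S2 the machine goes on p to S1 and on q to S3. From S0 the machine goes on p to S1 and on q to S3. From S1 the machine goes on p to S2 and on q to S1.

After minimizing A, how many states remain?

2

Initial partition by acceptance: {S0,S2,S3} | {S1,S4}.
The partition is now stable with 2 blocks: {S0,S2,S3} | {S1,S4}.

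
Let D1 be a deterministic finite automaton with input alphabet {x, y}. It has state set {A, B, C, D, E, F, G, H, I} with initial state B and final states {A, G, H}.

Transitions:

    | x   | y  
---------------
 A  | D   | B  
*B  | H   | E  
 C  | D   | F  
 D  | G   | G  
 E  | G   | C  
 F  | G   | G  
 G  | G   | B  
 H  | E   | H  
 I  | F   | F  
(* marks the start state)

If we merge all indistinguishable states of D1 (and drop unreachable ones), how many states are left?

Reachable states from the start: {B,C,D,E,F,G,H}. Unreachable: {A,I} — drop them.
Initial partition by acceptance: {G,H} | {B,C,D,E,F}.
On input x, block {G,H} splits into {G} and {H}.
Split {B,C,D,E,F} by δ(·,x) → {D,E,F} and {B} and {C}.
Split {D,E,F} by δ(·,y) → {D,F} and {E}.
Stable partition: {G} | {D,F} | {H} | {B} | {C} | {E} — 6 equivalence classes.

6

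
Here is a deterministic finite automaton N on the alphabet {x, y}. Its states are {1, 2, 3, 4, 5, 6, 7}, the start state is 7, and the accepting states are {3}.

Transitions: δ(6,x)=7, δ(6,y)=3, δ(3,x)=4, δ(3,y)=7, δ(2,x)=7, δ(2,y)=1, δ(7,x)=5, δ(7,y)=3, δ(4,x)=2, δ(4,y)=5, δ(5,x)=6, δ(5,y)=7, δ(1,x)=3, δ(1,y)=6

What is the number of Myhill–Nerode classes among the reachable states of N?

7

Start with accepting vs non-accepting: {3} | {1,2,4,5,6,7}.
On input x, block {1,2,4,5,6,7} splits into {2,4,5,6,7} and {1}.
Refine {2,4,5,6,7} on symbol y: members go to different blocks, giving {4,5} and {6,7} and {2}.
Refine {4,5} on symbol x: members go to different blocks, giving {4} and {5}.
On input x, block {6,7} splits into {6} and {7}.
The partition is now stable with 7 blocks: {3} | {4} | {1} | {6} | {2} | {5} | {7}.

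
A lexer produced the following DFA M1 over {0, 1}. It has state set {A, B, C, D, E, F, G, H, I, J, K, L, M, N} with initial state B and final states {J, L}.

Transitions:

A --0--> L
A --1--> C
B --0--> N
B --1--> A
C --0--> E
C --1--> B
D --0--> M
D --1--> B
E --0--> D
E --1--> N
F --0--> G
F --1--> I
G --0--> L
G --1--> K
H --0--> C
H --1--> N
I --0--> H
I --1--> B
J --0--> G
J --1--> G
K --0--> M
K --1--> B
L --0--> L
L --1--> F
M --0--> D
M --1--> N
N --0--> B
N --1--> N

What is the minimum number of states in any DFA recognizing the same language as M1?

7

States {J} cannot be reached from the start state, so discard them.
Initial partition by acceptance: {L} | {A,B,C,D,E,F,G,H,I,K,M,N}.
On input 0, block {A,B,C,D,E,F,G,H,I,K,M,N} splits into {B,C,D,E,F,H,I,K,M,N} and {A,G}.
Refine {B,C,D,E,F,H,I,K,M,N} on symbol 0: members go to different blocks, giving {B,C,D,E,H,I,K,M,N} and {F}.
Split {B,C,D,E,H,I,K,M,N} by δ(·,1) → {C,D,E,H,I,K,M,N} and {B}.
Refine {C,D,E,H,I,K,M,N} on symbol 0: members go to different blocks, giving {C,D,E,H,I,K,M} and {N}.
Refine {C,D,E,H,I,K,M} on symbol 1: members go to different blocks, giving {C,D,I,K} and {E,H,M}.
No further refinement is possible. Final partition (7 blocks): {L} | {C,D,I,K} | {A,G} | {F} | {B} | {N} | {E,H,M}.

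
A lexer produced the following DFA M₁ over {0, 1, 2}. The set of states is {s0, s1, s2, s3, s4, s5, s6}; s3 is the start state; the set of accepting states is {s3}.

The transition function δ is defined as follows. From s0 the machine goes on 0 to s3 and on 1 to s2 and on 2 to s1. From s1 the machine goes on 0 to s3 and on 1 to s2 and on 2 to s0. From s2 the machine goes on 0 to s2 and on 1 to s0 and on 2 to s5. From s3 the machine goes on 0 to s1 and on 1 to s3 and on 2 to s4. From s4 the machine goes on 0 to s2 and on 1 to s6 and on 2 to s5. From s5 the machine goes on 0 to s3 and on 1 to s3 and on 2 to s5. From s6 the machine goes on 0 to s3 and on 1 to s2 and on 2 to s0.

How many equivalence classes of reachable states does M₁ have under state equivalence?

4

Every state is reachable, so we keep all 7.
Initial partition by acceptance: {s3} | {s0,s1,s2,s4,s5,s6}.
Refine {s0,s1,s2,s4,s5,s6} on symbol 0: members go to different blocks, giving {s0,s1,s5,s6} and {s2,s4}.
Refine {s0,s1,s5,s6} on symbol 1: members go to different blocks, giving {s0,s1,s6} and {s5}.
The partition is now stable with 4 blocks: {s3} | {s0,s1,s6} | {s2,s4} | {s5}.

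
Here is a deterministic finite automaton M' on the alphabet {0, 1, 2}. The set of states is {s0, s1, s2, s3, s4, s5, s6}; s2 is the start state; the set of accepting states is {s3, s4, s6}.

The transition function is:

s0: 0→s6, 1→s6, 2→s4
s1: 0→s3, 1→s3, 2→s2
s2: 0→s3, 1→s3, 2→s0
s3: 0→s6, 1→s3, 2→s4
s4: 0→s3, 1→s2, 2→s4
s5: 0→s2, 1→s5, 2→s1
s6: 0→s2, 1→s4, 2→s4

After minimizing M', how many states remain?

5

Reachable states from the start: {s0,s2,s3,s4,s6}. Unreachable: {s1,s5} — drop them.
P0 = {s3,s4,s6} | {s0,s2}.
Split {s3,s4,s6} by δ(·,0) → {s3,s4} and {s6}.
On input 0, block {s3,s4} splits into {s3} and {s4}.
On input 0, block {s0,s2} splits into {s0} and {s2}.
The partition is now stable with 5 blocks: {s3} | {s0} | {s6} | {s4} | {s2}.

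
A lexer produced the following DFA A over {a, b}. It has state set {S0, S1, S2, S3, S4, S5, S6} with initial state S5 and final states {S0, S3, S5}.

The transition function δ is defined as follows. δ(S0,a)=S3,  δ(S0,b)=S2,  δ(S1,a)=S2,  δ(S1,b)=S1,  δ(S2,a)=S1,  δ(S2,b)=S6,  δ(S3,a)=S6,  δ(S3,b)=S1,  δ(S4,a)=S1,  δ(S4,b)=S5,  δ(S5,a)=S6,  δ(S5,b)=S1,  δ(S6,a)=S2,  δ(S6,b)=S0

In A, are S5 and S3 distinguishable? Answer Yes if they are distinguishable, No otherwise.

No

First remove the unreachable states {S4}; 6 states remain.
Start with accepting vs non-accepting: {S0,S3,S5} | {S1,S2,S6}.
Refine {S0,S3,S5} on symbol a: members go to different blocks, giving {S3,S5} and {S0}.
Split {S1,S2,S6} by δ(·,b) → {S1,S2} and {S6}.
Split {S1,S2} by δ(·,b) → {S1} and {S2}.
The partition is now stable with 5 blocks: {S3,S5} | {S1} | {S0} | {S6} | {S2}.
S5 and S3 lie in the same block of the stable partition, so they are equivalent — no string distinguishes them.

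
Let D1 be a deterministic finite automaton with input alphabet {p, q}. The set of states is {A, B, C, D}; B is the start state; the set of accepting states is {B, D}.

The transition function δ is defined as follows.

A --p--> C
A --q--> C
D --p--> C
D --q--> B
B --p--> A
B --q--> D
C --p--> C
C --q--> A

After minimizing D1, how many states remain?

2

All states are reachable from the start state.
Start with accepting vs non-accepting: {B,D} | {A,C}.
No further refinement is possible. Final partition (2 blocks): {B,D} | {A,C}.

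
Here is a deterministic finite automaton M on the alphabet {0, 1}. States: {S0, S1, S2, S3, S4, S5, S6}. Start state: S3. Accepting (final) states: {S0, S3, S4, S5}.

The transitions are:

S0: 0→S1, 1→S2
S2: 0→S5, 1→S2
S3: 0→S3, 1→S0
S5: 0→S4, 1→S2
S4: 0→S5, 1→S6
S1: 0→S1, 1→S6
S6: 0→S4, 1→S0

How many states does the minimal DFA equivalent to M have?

7

Initial partition by acceptance: {S0,S3,S4,S5} | {S1,S2,S6}.
Split {S0,S3,S4,S5} by δ(·,0) → {S3,S4,S5} and {S0}.
On input 1, block {S3,S4,S5} splits into {S4,S5} and {S3}.
On input 0, block {S1,S2,S6} splits into {S2,S6} and {S1}.
On input 1, block {S2,S6} splits into {S2} and {S6}.
On input 1, block {S4,S5} splits into {S4} and {S5}.
The partition is now stable with 7 blocks: {S4} | {S2} | {S0} | {S3} | {S1} | {S6} | {S5}.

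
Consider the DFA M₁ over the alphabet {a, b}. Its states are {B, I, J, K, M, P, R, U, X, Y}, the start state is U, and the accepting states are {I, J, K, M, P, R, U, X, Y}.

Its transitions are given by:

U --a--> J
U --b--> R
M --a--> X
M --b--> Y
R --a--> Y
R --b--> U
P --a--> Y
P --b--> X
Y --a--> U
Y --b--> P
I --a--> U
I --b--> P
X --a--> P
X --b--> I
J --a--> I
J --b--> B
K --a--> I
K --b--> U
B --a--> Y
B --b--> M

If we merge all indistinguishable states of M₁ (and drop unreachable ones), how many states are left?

8

First remove the unreachable states {K}; 9 states remain.
P0 = {I,J,M,P,R,U,X,Y} | {B}.
Refine {I,J,M,P,R,U,X,Y} on symbol b: members go to different blocks, giving {I,M,P,R,U,X,Y} and {J}.
On input a, block {I,M,P,R,U,X,Y} splits into {I,M,P,R,X,Y} and {U}.
Split {I,M,P,R,X,Y} by δ(·,a) → {M,P,R,X} and {I,Y}.
Split {M,P,R,X} by δ(·,a) → {M,X} and {P,R}.
Split {M,X} by δ(·,a) → {M} and {X}.
Split {P,R} by δ(·,b) → {R} and {P}.
No further refinement is possible. Final partition (8 blocks): {M} | {B} | {J} | {U} | {I,Y} | {R} | {X} | {P}.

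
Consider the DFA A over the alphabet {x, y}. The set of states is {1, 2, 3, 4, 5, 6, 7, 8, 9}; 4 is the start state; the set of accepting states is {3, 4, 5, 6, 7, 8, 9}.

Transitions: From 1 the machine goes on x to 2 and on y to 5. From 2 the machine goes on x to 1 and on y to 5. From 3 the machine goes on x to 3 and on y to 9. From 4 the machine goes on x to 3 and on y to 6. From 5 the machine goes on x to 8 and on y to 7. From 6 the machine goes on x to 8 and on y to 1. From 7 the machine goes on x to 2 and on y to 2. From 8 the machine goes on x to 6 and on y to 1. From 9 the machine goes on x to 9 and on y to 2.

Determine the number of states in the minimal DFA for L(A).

5

Start with accepting vs non-accepting: {3,4,5,6,7,8,9} | {1,2}.
Refine {3,4,5,6,7,8,9} on symbol x: members go to different blocks, giving {3,4,5,6,8,9} and {7}.
Split {3,4,5,6,8,9} by δ(·,y) → {6,8,9} and {3,4} and {5}.
The partition is now stable with 5 blocks: {6,8,9} | {1,2} | {7} | {3,4} | {5}.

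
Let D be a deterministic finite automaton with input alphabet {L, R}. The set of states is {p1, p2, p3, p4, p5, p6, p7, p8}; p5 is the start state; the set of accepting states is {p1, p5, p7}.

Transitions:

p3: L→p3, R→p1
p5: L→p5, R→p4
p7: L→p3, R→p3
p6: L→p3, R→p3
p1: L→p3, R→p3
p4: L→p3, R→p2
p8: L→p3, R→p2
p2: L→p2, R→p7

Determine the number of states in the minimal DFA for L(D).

Reachable states from the start: {p1,p2,p3,p4,p5,p7}. Unreachable: {p6,p8} — drop them.
P0 = {p1,p5,p7} | {p2,p3,p4}.
On input L, block {p1,p5,p7} splits into {p1,p7} and {p5}.
On input R, block {p2,p3,p4} splits into {p2,p3} and {p4}.
No further refinement is possible. Final partition (4 blocks): {p1,p7} | {p2,p3} | {p5} | {p4}.

4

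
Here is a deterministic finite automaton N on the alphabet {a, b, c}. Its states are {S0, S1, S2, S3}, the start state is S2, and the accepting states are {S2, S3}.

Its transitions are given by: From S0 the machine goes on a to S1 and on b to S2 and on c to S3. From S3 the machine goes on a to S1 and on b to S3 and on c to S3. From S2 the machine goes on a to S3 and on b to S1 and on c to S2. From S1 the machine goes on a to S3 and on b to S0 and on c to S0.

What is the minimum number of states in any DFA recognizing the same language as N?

4

Start with accepting vs non-accepting: {S2,S3} | {S0,S1}.
Split {S2,S3} by δ(·,a) → {S2} and {S3}.
Split {S0,S1} by δ(·,a) → {S0} and {S1}.
Stable partition: {S2} | {S0} | {S3} | {S1} — 4 equivalence classes.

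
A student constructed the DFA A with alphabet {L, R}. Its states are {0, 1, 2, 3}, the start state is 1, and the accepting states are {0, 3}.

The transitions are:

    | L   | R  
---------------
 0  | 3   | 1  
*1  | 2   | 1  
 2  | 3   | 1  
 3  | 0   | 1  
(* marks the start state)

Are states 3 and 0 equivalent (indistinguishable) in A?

Yes

All states are reachable from the start state.
Initial partition by acceptance: {0,3} | {1,2}.
On input L, block {1,2} splits into {1} and {2}.
No further refinement is possible. Final partition (3 blocks): {0,3} | {1} | {2}.
3 and 0 lie in the same block of the stable partition, so they are equivalent — no string distinguishes them.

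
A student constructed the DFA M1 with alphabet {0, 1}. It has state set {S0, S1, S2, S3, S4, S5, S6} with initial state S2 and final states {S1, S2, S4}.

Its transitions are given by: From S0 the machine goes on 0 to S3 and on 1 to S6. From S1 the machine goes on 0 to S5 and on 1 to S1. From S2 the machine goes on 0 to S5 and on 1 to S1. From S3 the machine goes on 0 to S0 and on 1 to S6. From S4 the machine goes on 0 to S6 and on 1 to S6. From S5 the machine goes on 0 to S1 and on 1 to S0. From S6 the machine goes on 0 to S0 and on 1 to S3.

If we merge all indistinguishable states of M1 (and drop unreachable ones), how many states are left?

States {S4} cannot be reached from the start state, so discard them.
P0 = {S1,S2} | {S0,S3,S5,S6}.
On input 0, block {S0,S3,S5,S6} splits into {S0,S3,S6} and {S5}.
No further refinement is possible. Final partition (3 blocks): {S1,S2} | {S0,S3,S6} | {S5}.

3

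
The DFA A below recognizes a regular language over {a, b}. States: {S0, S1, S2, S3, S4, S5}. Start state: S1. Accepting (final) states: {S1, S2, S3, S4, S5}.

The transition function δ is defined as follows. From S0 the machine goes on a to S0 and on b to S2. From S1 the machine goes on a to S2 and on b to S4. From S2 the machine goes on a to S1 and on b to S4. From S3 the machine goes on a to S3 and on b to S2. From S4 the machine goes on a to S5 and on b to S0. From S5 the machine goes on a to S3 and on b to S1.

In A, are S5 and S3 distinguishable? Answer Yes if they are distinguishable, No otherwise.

All states are reachable from the start state.
Initial partition by acceptance: {S1,S2,S3,S4,S5} | {S0}.
Refine {S1,S2,S3,S4,S5} on symbol b: members go to different blocks, giving {S1,S2,S3,S5} and {S4}.
Split {S1,S2,S3,S5} by δ(·,b) → {S1,S2} and {S3,S5}.
No further refinement is possible. Final partition (4 blocks): {S1,S2} | {S0} | {S4} | {S3,S5}.
S5 and S3 lie in the same block of the stable partition, so they are equivalent — no string distinguishes them.

No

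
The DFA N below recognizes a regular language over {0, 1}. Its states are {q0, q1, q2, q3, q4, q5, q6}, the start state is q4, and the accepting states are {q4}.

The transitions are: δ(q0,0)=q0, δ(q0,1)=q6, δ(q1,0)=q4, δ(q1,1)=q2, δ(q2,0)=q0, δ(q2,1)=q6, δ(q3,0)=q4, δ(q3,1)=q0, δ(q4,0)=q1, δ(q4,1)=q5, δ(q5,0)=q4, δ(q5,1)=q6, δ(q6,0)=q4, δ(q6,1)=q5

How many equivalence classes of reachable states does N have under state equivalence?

4

States {q3} cannot be reached from the start state, so discard them.
P0 = {q4} | {q0,q1,q2,q5,q6}.
Split {q0,q1,q2,q5,q6} by δ(·,0) → {q1,q5,q6} and {q0,q2}.
Split {q1,q5,q6} by δ(·,1) → {q5,q6} and {q1}.
No further refinement is possible. Final partition (4 blocks): {q4} | {q5,q6} | {q0,q2} | {q1}.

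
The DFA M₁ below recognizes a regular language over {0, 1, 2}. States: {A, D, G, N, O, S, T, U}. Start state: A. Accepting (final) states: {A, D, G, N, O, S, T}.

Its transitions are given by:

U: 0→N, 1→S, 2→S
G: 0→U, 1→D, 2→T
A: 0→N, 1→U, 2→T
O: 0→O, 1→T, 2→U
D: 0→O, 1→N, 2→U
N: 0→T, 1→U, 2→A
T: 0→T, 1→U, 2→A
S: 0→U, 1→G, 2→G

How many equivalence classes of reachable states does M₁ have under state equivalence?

All states are reachable from the start state.
Initial partition by acceptance: {A,D,G,N,O,S,T} | {U}.
Split {A,D,G,N,O,S,T} by δ(·,0) → {A,D,N,O,T} and {G,S}.
Split {A,D,N,O,T} by δ(·,1) → {A,N,T} and {D,O}.
Refine {G,S} on symbol 1: members go to different blocks, giving {G} and {S}.
Stable partition: {A,N,T} | {U} | {G} | {D,O} | {S} — 5 equivalence classes.

5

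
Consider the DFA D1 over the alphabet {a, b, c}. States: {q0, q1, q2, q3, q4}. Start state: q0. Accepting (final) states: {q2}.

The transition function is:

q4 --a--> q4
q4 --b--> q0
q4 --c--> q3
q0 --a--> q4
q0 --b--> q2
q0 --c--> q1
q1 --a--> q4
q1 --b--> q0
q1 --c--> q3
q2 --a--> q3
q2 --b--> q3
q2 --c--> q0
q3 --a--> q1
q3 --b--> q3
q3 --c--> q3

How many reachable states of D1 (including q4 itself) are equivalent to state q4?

Every state is reachable, so we keep all 5.
P0 = {q2} | {q0,q1,q3,q4}.
Split {q0,q1,q3,q4} by δ(·,b) → {q1,q3,q4} and {q0}.
Split {q1,q3,q4} by δ(·,b) → {q1,q4} and {q3}.
The partition is now stable with 4 blocks: {q2} | {q1,q4} | {q0} | {q3}.
The equivalence class containing q4 is {q1,q4}, of size 2.

2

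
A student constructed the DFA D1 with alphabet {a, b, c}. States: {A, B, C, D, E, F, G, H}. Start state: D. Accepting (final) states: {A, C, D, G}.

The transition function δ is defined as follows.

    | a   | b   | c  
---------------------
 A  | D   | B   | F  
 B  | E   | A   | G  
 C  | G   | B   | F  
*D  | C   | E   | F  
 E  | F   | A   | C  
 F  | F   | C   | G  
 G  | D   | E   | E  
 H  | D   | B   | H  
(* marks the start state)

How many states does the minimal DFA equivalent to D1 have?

Reachable states from the start: {A,B,C,D,E,F,G}. Unreachable: {H} — drop them.
Start with accepting vs non-accepting: {A,C,D,G} | {B,E,F}.
No further refinement is possible. Final partition (2 blocks): {A,C,D,G} | {B,E,F}.

2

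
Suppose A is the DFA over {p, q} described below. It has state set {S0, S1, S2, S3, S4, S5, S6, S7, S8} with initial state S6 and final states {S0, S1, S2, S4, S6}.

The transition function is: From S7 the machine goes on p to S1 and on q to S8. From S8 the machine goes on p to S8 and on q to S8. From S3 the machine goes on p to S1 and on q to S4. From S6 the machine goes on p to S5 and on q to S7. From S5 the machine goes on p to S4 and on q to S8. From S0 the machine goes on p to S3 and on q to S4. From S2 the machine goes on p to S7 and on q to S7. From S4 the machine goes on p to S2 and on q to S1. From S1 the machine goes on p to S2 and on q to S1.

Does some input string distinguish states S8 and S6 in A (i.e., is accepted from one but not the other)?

First remove the unreachable states {S0,S3}; 7 states remain.
Start with accepting vs non-accepting: {S1,S2,S4,S6} | {S5,S7,S8}.
On input p, block {S1,S2,S4,S6} splits into {S1,S4} and {S2,S6}.
Split {S5,S7,S8} by δ(·,p) → {S5,S7} and {S8}.
The partition is now stable with 4 blocks: {S1,S4} | {S5,S7} | {S2,S6} | {S8}.
S8 and S6 end up in different blocks, so they are distinguishable. For instance, the string 'ε' is accepted from only S6.

Yes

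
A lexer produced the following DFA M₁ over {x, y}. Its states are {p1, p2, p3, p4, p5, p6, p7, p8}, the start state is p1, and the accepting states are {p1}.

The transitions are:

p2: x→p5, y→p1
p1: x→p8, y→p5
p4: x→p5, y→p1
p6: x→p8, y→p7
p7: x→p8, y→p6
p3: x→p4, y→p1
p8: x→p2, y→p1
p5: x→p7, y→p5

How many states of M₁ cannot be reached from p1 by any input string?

No path from p1 leads to p3, p4; the other 6 states are all reachable.

2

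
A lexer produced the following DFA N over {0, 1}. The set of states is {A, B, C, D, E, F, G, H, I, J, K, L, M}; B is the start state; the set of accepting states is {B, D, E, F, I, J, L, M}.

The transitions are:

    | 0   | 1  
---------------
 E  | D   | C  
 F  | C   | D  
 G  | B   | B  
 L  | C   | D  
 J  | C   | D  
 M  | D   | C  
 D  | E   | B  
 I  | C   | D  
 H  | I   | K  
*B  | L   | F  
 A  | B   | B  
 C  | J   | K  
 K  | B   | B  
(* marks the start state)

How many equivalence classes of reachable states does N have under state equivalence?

6

Reachable states from the start: {B,C,D,E,F,J,K,L}. Unreachable: {A,G,H,I,M} — drop them.
Start with accepting vs non-accepting: {B,D,E,F,J,L} | {C,K}.
Refine {B,D,E,F,J,L} on symbol 0: members go to different blocks, giving {B,D,E} and {F,J,L}.
Split {B,D,E} by δ(·,0) → {D,E} and {B}.
Split {D,E} by δ(·,1) → {D} and {E}.
On input 0, block {C,K} splits into {C} and {K}.
No further refinement is possible. Final partition (6 blocks): {D} | {C} | {F,J,L} | {B} | {E} | {K}.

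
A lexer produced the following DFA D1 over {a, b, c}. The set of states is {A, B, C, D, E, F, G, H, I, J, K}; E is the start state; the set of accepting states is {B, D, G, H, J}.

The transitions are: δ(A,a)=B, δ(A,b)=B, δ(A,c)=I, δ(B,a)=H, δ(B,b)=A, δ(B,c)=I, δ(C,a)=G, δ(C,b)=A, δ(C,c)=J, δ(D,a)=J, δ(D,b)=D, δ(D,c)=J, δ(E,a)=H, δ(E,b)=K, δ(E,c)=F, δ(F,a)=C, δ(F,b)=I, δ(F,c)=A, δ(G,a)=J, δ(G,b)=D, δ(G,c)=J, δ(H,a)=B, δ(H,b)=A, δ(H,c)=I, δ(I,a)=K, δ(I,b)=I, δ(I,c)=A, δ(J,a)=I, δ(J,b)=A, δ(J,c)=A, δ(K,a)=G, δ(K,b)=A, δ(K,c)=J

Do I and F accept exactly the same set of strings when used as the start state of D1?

Initial partition by acceptance: {B,D,G,H,J} | {A,C,E,F,I,K}.
Refine {B,D,G,H,J} on symbol a: members go to different blocks, giving {B,D,G,H} and {J}.
Refine {B,D,G,H} on symbol a: members go to different blocks, giving {B,H} and {D,G}.
On input a, block {A,C,E,F,I,K} splits into {A,E} and {C,K} and {F,I}.
On input b, block {A,E} splits into {A} and {E}.
No further refinement is possible. Final partition (7 blocks): {B,H} | {A} | {J} | {D,G} | {C,K} | {F,I} | {E}.
I and F lie in the same block of the stable partition, so they are equivalent — no string distinguishes them.

Yes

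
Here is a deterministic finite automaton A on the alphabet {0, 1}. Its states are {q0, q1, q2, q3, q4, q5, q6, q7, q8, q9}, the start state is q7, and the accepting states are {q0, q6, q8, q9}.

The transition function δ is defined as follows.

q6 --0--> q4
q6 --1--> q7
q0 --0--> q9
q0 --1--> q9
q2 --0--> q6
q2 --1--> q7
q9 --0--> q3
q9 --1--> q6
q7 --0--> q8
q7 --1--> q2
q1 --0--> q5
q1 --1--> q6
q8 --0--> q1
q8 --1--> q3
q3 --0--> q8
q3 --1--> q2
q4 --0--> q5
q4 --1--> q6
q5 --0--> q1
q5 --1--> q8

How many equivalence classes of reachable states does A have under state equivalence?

3

First remove the unreachable states {q0,q9}; 8 states remain.
Initial partition by acceptance: {q6,q8} | {q1,q2,q3,q4,q5,q7}.
Split {q1,q2,q3,q4,q5,q7} by δ(·,0) → {q1,q4,q5} and {q2,q3,q7}.
No further refinement is possible. Final partition (3 blocks): {q6,q8} | {q1,q4,q5} | {q2,q3,q7}.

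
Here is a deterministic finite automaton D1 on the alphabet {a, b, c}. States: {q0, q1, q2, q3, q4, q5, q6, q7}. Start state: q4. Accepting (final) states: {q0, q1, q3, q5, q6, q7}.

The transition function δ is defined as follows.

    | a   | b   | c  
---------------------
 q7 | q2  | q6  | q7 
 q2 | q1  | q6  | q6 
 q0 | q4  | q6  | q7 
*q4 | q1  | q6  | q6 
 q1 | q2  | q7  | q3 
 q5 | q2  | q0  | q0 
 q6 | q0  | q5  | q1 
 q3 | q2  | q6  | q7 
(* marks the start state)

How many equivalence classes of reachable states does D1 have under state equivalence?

All states are reachable from the start state.
Start with accepting vs non-accepting: {q0,q1,q3,q5,q6,q7} | {q2,q4}.
Refine {q0,q1,q3,q5,q6,q7} on symbol a: members go to different blocks, giving {q0,q1,q3,q5,q7} and {q6}.
On input b, block {q0,q1,q3,q5,q7} splits into {q0,q3,q7} and {q1,q5}.
No further refinement is possible. Final partition (4 blocks): {q0,q3,q7} | {q2,q4} | {q6} | {q1,q5}.

4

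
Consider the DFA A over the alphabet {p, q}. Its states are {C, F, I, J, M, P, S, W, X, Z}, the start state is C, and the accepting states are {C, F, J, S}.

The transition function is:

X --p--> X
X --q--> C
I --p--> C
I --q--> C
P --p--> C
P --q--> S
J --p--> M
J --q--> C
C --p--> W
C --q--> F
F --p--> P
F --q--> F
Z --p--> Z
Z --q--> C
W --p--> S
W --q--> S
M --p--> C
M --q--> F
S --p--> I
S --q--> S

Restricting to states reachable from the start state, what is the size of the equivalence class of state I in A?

States {J,M,X,Z} cannot be reached from the start state, so discard them.
P0 = {C,F,S} | {I,P,W}.
Stable partition: {C,F,S} | {I,P,W} — 2 equivalence classes.
State I belongs to the block {I,P,W}, which has 3 states.

3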